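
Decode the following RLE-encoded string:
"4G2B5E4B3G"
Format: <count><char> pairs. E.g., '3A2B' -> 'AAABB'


Expanding each <count><char> pair:
  4G -> 'GGGG'
  2B -> 'BB'
  5E -> 'EEEEE'
  4B -> 'BBBB'
  3G -> 'GGG'

Decoded = GGGGBBEEEEEBBBBGGG


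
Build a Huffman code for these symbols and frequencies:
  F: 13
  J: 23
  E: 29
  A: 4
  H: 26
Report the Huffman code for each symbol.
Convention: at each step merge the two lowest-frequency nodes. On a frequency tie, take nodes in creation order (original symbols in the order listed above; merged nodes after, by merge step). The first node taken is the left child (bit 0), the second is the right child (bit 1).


Huffman tree construction:
Step 1: Merge A(4) + F(13) = 17
Step 2: Merge (A+F)(17) + J(23) = 40
Step 3: Merge H(26) + E(29) = 55
Step 4: Merge ((A+F)+J)(40) + (H+E)(55) = 95
Read each symbol's code off the tree from the root (left child = 0, right child = 1).

Codes:
  F: 001 (length 3)
  J: 01 (length 2)
  E: 11 (length 2)
  A: 000 (length 3)
  H: 10 (length 2)
Average code length: 207/95 = 2.1789 bits/symbol


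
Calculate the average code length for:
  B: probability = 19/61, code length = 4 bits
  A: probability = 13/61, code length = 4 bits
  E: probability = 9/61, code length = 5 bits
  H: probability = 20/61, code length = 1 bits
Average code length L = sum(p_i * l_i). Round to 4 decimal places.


Weighted contributions p_i * l_i:
  B: (19/61) * 4 = 76/61
  A: (13/61) * 4 = 52/61
  E: (9/61) * 5 = 45/61
  H: (20/61) * 1 = 20/61
Sum = (76 + 52 + 45 + 20)/61 = 193/61

L = 193/61 = 3.1639 bits/symbol


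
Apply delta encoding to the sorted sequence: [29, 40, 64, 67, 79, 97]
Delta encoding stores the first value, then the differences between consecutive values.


First value: 29
Deltas:
  40 - 29 = 11
  64 - 40 = 24
  67 - 64 = 3
  79 - 67 = 12
  97 - 79 = 18


Delta encoded: [29, 11, 24, 3, 12, 18]


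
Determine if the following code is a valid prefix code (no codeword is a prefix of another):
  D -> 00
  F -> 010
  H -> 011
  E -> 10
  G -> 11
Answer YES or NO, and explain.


Checking each pair (does one codeword prefix another?):
  D='00' vs F='010': no prefix
  D='00' vs H='011': no prefix
  D='00' vs E='10': no prefix
  D='00' vs G='11': no prefix
  F='010' vs D='00': no prefix
  F='010' vs H='011': no prefix
  F='010' vs E='10': no prefix
  F='010' vs G='11': no prefix
  H='011' vs D='00': no prefix
  H='011' vs F='010': no prefix
  H='011' vs E='10': no prefix
  H='011' vs G='11': no prefix
  E='10' vs D='00': no prefix
  E='10' vs F='010': no prefix
  E='10' vs H='011': no prefix
  E='10' vs G='11': no prefix
  G='11' vs D='00': no prefix
  G='11' vs F='010': no prefix
  G='11' vs H='011': no prefix
  G='11' vs E='10': no prefix
No violation found over all pairs.

YES -- this is a valid prefix code. No codeword is a prefix of any other codeword.


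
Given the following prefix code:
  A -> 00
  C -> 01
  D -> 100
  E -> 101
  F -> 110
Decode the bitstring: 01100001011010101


Decoding step by step:
Bits 01 -> C
Bits 100 -> D
Bits 00 -> A
Bits 101 -> E
Bits 101 -> E
Bits 01 -> C
Bits 01 -> C


Decoded message: CDAEECC


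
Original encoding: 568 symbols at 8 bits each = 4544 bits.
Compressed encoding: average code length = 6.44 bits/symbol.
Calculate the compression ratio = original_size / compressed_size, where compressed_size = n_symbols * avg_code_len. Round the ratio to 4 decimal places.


original_size = n_symbols * orig_bits = 568 * 8 = 4544 bits
compressed_size = n_symbols * avg_code_len = 568 * 6.44 = 3657.92 bits
ratio = original_size / compressed_size = 4544 / 3657.92 = 1.2422

Compression ratio = 1.2422


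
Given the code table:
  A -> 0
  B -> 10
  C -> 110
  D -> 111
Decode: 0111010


Decoding:
0 -> A
111 -> D
0 -> A
10 -> B


Result: ADAB


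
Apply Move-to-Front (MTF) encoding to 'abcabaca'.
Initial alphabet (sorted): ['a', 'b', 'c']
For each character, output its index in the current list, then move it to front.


MTF encoding:
'a': index 0 in ['a', 'b', 'c'] -> ['a', 'b', 'c']
'b': index 1 in ['a', 'b', 'c'] -> ['b', 'a', 'c']
'c': index 2 in ['b', 'a', 'c'] -> ['c', 'b', 'a']
'a': index 2 in ['c', 'b', 'a'] -> ['a', 'c', 'b']
'b': index 2 in ['a', 'c', 'b'] -> ['b', 'a', 'c']
'a': index 1 in ['b', 'a', 'c'] -> ['a', 'b', 'c']
'c': index 2 in ['a', 'b', 'c'] -> ['c', 'a', 'b']
'a': index 1 in ['c', 'a', 'b'] -> ['a', 'c', 'b']


Output: [0, 1, 2, 2, 2, 1, 2, 1]


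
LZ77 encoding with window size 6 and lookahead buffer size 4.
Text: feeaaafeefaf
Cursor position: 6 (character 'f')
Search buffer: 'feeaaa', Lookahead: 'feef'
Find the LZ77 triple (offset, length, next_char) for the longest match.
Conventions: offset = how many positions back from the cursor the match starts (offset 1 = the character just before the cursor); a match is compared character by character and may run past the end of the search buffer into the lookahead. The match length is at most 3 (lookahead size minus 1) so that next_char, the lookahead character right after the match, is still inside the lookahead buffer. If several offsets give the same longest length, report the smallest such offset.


Try each offset into the search buffer:
  offset=1 (pos 5, char 'a'): match length 0
  offset=2 (pos 4, char 'a'): match length 0
  offset=3 (pos 3, char 'a'): match length 0
  offset=4 (pos 2, char 'e'): match length 0
  offset=5 (pos 1, char 'e'): match length 0
  offset=6 (pos 0, char 'f'): match length 3
Longest match has length 3 at offset 6.
next_char = character at position 6 + 3 = 9 -> 'f'

Best match: offset=6, length=3 (matching 'fee' starting at position 0)
LZ77 triple: (6, 3, 'f')


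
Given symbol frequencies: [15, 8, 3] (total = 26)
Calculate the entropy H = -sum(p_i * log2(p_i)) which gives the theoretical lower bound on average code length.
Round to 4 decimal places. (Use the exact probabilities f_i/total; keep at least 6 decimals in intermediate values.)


Per-symbol terms -p_i * log2(p_i) with p_i = f_i/26:
  p = 15/26 = 0.576923: log2(p) = -0.793549, -p*log2(p) = 0.457817
  p = 8/26 = 0.307692: log2(p) = -1.700440, -p*log2(p) = 0.523212
  p = 3/26 = 0.115385: log2(p) = -3.115477, -p*log2(p) = 0.359478
H = 0.457817 + 0.523212 + 0.359478 = 1.340507

H = 1.3405 bits/symbol


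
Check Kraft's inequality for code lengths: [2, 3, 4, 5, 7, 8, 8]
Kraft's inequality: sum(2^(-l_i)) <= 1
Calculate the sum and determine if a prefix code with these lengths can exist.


Sum = 2^(-2) + 2^(-3) + 2^(-4) + 2^(-5) + 2^(-7) + 2^(-8) + 2^(-8)
    = 0.25 + 0.125 + 0.0625 + 0.03125 + 0.0078125 + 0.00390625 + 0.00390625
    = 124/256 = 0.484375
Since 0.484375 <= 1, Kraft's inequality IS satisfied.
A prefix code with these lengths CAN exist.

Kraft sum = 0.484375. Satisfied.


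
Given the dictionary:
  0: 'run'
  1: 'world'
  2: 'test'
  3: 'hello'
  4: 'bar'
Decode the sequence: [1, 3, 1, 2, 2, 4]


Look up each index in the dictionary:
  1 -> 'world'
  3 -> 'hello'
  1 -> 'world'
  2 -> 'test'
  2 -> 'test'
  4 -> 'bar'

Decoded: "world hello world test test bar"


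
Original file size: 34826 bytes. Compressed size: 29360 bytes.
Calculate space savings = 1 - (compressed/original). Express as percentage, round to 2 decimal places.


ratio = compressed/original = 29360/34826 = 0.843048
savings = 1 - ratio = 1 - 0.843048 = 0.156952
as a percentage: 0.156952 * 100 = 15.7%

Space savings = 1 - 29360/34826 = 15.7%


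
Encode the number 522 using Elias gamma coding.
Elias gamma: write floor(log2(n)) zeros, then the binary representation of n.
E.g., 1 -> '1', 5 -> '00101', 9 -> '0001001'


num_bits = floor(log2(522)) + 1 = 10
leading_zeros = num_bits - 1 = 9
binary(522) = 1000001010

Elias gamma(522) = '000000000' + '1000001010' = 0000000001000001010 (19 bits)


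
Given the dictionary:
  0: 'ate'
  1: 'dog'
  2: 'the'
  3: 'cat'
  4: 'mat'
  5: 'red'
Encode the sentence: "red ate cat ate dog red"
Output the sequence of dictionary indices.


Look up each word in the dictionary:
  'red' -> 5
  'ate' -> 0
  'cat' -> 3
  'ate' -> 0
  'dog' -> 1
  'red' -> 5

Encoded: [5, 0, 3, 0, 1, 5]


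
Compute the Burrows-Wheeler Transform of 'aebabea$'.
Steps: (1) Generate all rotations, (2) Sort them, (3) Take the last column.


Rotations (sorted):
  0: $aebabea -> last char: a
  1: a$aebabe -> last char: e
  2: abea$aeb -> last char: b
  3: aebabea$ -> last char: $
  4: babea$ae -> last char: e
  5: bea$aeba -> last char: a
  6: ea$aebab -> last char: b
  7: ebabea$a -> last char: a


BWT = aeb$eaba


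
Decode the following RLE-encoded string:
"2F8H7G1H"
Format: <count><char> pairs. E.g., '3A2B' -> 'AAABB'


Expanding each <count><char> pair:
  2F -> 'FF'
  8H -> 'HHHHHHHH'
  7G -> 'GGGGGGG'
  1H -> 'H'

Decoded = FFHHHHHHHHGGGGGGGH


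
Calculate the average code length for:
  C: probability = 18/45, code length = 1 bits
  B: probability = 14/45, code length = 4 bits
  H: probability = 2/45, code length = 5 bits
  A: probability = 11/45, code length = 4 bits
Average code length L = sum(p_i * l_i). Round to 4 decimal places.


Weighted contributions p_i * l_i:
  C: (18/45) * 1 = 18/45
  B: (14/45) * 4 = 56/45
  H: (2/45) * 5 = 10/45
  A: (11/45) * 4 = 44/45
Sum = (18 + 56 + 10 + 44)/45 = 128/45

L = 128/45 = 2.8444 bits/symbol


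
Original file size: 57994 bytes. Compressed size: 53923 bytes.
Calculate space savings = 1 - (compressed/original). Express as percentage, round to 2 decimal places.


ratio = compressed/original = 53923/57994 = 0.929803
savings = 1 - ratio = 1 - 0.929803 = 0.070197
as a percentage: 0.070197 * 100 = 7.02%

Space savings = 1 - 53923/57994 = 7.02%


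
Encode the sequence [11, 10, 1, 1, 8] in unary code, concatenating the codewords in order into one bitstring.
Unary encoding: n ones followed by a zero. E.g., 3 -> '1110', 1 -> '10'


Encode each number as n ones followed by a terminating 0:
  11 -> 111111111110 (12 bits)
  10 -> 11111111110 (11 bits)
  1 -> 10 (2 bits)
  1 -> 10 (2 bits)
  8 -> 111111110 (9 bits)
Total length = 12 + 11 + 2 + 2 + 9 = 36 bits.

Unary([11, 10, 1, 1, 8]) = 111111111110111111111101010111111110 (36 bits)


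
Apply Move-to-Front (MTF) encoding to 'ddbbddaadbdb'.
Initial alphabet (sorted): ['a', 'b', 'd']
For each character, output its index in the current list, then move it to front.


MTF encoding:
'd': index 2 in ['a', 'b', 'd'] -> ['d', 'a', 'b']
'd': index 0 in ['d', 'a', 'b'] -> ['d', 'a', 'b']
'b': index 2 in ['d', 'a', 'b'] -> ['b', 'd', 'a']
'b': index 0 in ['b', 'd', 'a'] -> ['b', 'd', 'a']
'd': index 1 in ['b', 'd', 'a'] -> ['d', 'b', 'a']
'd': index 0 in ['d', 'b', 'a'] -> ['d', 'b', 'a']
'a': index 2 in ['d', 'b', 'a'] -> ['a', 'd', 'b']
'a': index 0 in ['a', 'd', 'b'] -> ['a', 'd', 'b']
'd': index 1 in ['a', 'd', 'b'] -> ['d', 'a', 'b']
'b': index 2 in ['d', 'a', 'b'] -> ['b', 'd', 'a']
'd': index 1 in ['b', 'd', 'a'] -> ['d', 'b', 'a']
'b': index 1 in ['d', 'b', 'a'] -> ['b', 'd', 'a']


Output: [2, 0, 2, 0, 1, 0, 2, 0, 1, 2, 1, 1]


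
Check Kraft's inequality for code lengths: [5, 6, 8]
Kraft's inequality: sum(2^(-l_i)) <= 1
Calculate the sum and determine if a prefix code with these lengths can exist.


Sum = 2^(-5) + 2^(-6) + 2^(-8)
    = 0.03125 + 0.015625 + 0.00390625
    = 13/256 = 0.05078125
Since 0.05078125 <= 1, Kraft's inequality IS satisfied.
A prefix code with these lengths CAN exist.

Kraft sum = 0.05078125. Satisfied.


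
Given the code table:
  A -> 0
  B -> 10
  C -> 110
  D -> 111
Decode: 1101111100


Decoding:
110 -> C
111 -> D
110 -> C
0 -> A


Result: CDCA


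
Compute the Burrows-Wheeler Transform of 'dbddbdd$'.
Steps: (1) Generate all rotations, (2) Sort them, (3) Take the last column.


Rotations (sorted):
  0: $dbddbdd -> last char: d
  1: bdd$dbdd -> last char: d
  2: bddbdd$d -> last char: d
  3: d$dbddbd -> last char: d
  4: dbdd$dbd -> last char: d
  5: dbddbdd$ -> last char: $
  6: dd$dbddb -> last char: b
  7: ddbdd$db -> last char: b


BWT = ddddd$bb


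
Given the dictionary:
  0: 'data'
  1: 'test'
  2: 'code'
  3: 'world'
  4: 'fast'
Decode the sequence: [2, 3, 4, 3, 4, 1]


Look up each index in the dictionary:
  2 -> 'code'
  3 -> 'world'
  4 -> 'fast'
  3 -> 'world'
  4 -> 'fast'
  1 -> 'test'

Decoded: "code world fast world fast test"


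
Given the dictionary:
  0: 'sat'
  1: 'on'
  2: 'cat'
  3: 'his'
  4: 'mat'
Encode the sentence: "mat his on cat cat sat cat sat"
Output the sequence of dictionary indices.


Look up each word in the dictionary:
  'mat' -> 4
  'his' -> 3
  'on' -> 1
  'cat' -> 2
  'cat' -> 2
  'sat' -> 0
  'cat' -> 2
  'sat' -> 0

Encoded: [4, 3, 1, 2, 2, 0, 2, 0]


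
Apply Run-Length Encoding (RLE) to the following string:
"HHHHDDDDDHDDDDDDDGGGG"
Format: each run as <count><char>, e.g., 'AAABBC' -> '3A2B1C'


Scanning runs left to right:
  i=0: run of 'H' x 4 -> '4H'
  i=4: run of 'D' x 5 -> '5D'
  i=9: run of 'H' x 1 -> '1H'
  i=10: run of 'D' x 7 -> '7D'
  i=17: run of 'G' x 4 -> '4G'

RLE = 4H5D1H7D4G


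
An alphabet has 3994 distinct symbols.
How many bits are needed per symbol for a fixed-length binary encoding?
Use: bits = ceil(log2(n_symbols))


log2(3994) = 11.9636
Bracket: 2^11 = 2048 < 3994 <= 2^12 = 4096
So ceil(log2(3994)) = 12

bits = ceil(log2(3994)) = ceil(11.9636) = 12 bits


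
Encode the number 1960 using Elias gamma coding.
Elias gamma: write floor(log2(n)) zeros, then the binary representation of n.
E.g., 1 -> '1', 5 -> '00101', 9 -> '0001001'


num_bits = floor(log2(1960)) + 1 = 11
leading_zeros = num_bits - 1 = 10
binary(1960) = 11110101000

Elias gamma(1960) = '0000000000' + '11110101000' = 000000000011110101000 (21 bits)


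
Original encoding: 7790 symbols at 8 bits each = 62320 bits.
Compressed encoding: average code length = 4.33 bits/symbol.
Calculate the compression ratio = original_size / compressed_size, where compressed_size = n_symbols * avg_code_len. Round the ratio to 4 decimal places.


original_size = n_symbols * orig_bits = 7790 * 8 = 62320 bits
compressed_size = n_symbols * avg_code_len = 7790 * 4.33 = 33730.7 bits
ratio = original_size / compressed_size = 62320 / 33730.7 = 1.8476

Compression ratio = 1.8476


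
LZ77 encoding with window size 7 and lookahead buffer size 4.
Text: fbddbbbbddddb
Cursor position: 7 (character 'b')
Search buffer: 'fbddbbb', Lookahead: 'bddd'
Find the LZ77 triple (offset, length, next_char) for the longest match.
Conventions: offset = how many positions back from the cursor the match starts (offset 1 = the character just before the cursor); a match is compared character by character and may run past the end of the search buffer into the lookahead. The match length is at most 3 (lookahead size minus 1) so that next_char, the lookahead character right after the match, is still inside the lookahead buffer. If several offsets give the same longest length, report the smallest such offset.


Try each offset into the search buffer:
  offset=1 (pos 6, char 'b'): match length 1
  offset=2 (pos 5, char 'b'): match length 1
  offset=3 (pos 4, char 'b'): match length 1
  offset=4 (pos 3, char 'd'): match length 0
  offset=5 (pos 2, char 'd'): match length 0
  offset=6 (pos 1, char 'b'): match length 3
  offset=7 (pos 0, char 'f'): match length 0
Longest match has length 3 at offset 6.
next_char = character at position 7 + 3 = 10 -> 'd'

Best match: offset=6, length=3 (matching 'bdd' starting at position 1)
LZ77 triple: (6, 3, 'd')


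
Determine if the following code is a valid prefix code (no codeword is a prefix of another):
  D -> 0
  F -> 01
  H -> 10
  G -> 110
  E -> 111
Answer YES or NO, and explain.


Checking each pair (does one codeword prefix another?):
  D='0' vs F='01': prefix -- VIOLATION

NO -- this is NOT a valid prefix code. D (0) is a prefix of F (01).


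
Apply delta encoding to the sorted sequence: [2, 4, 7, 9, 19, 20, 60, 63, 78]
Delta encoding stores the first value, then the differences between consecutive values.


First value: 2
Deltas:
  4 - 2 = 2
  7 - 4 = 3
  9 - 7 = 2
  19 - 9 = 10
  20 - 19 = 1
  60 - 20 = 40
  63 - 60 = 3
  78 - 63 = 15


Delta encoded: [2, 2, 3, 2, 10, 1, 40, 3, 15]


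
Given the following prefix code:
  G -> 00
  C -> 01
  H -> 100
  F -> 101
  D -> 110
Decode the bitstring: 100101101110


Decoding step by step:
Bits 100 -> H
Bits 101 -> F
Bits 101 -> F
Bits 110 -> D


Decoded message: HFFD


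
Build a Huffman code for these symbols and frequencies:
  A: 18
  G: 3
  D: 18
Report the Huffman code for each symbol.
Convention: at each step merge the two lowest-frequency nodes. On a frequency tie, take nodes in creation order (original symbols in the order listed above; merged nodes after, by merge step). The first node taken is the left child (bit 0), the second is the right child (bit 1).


Huffman tree construction:
Step 1: Merge G(3) + A(18) = 21
Step 2: Merge D(18) + (G+A)(21) = 39
Read each symbol's code off the tree from the root (left child = 0, right child = 1).

Codes:
  A: 11 (length 2)
  G: 10 (length 2)
  D: 0 (length 1)
Average code length: 60/39 = 1.5385 bits/symbol


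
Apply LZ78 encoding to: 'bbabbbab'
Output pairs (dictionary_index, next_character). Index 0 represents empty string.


LZ78 encoding steps:
Dictionary: {0: ''}
Step 1: w='' (idx 0), next='b' -> output (0, 'b'), add 'b' as idx 1
Step 2: w='b' (idx 1), next='a' -> output (1, 'a'), add 'ba' as idx 2
Step 3: w='b' (idx 1), next='b' -> output (1, 'b'), add 'bb' as idx 3
Step 4: w='ba' (idx 2), next='b' -> output (2, 'b'), add 'bab' as idx 4


Encoded: [(0, 'b'), (1, 'a'), (1, 'b'), (2, 'b')]


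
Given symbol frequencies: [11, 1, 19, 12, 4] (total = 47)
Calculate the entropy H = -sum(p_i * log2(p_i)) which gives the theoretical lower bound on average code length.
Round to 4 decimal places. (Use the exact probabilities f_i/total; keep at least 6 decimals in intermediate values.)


Per-symbol terms -p_i * log2(p_i) with p_i = f_i/47:
  p = 11/47 = 0.234043: log2(p) = -2.095157, -p*log2(p) = 0.490356
  p = 1/47 = 0.021277: log2(p) = -5.554589, -p*log2(p) = 0.118183
  p = 19/47 = 0.404255: log2(p) = -1.306661, -p*log2(p) = 0.528225
  p = 12/47 = 0.255319: log2(p) = -1.969626, -p*log2(p) = 0.502883
  p = 4/47 = 0.085106: log2(p) = -3.554589, -p*log2(p) = 0.302518
H = 0.490356 + 0.118183 + 0.528225 + 0.502883 + 0.302518 = 1.942165

H = 1.9422 bits/symbol


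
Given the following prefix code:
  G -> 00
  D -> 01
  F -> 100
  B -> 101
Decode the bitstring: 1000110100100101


Decoding step by step:
Bits 100 -> F
Bits 01 -> D
Bits 101 -> B
Bits 00 -> G
Bits 100 -> F
Bits 101 -> B


Decoded message: FDBGFB


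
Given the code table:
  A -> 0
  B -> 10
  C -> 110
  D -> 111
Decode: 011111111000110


Decoding:
0 -> A
111 -> D
111 -> D
110 -> C
0 -> A
0 -> A
110 -> C


Result: ADDCAAC


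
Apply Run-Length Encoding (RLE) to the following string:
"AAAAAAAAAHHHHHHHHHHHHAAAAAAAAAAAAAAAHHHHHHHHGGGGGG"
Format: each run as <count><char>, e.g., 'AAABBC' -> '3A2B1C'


Scanning runs left to right:
  i=0: run of 'A' x 9 -> '9A'
  i=9: run of 'H' x 12 -> '12H'
  i=21: run of 'A' x 15 -> '15A'
  i=36: run of 'H' x 8 -> '8H'
  i=44: run of 'G' x 6 -> '6G'

RLE = 9A12H15A8H6G


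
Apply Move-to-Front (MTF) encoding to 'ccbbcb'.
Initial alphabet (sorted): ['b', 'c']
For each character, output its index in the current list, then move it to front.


MTF encoding:
'c': index 1 in ['b', 'c'] -> ['c', 'b']
'c': index 0 in ['c', 'b'] -> ['c', 'b']
'b': index 1 in ['c', 'b'] -> ['b', 'c']
'b': index 0 in ['b', 'c'] -> ['b', 'c']
'c': index 1 in ['b', 'c'] -> ['c', 'b']
'b': index 1 in ['c', 'b'] -> ['b', 'c']


Output: [1, 0, 1, 0, 1, 1]


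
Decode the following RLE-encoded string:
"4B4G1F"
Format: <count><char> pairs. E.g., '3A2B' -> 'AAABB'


Expanding each <count><char> pair:
  4B -> 'BBBB'
  4G -> 'GGGG'
  1F -> 'F'

Decoded = BBBBGGGGF


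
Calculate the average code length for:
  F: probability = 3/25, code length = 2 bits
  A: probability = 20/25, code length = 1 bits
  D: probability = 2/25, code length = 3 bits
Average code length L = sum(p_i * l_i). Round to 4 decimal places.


Weighted contributions p_i * l_i:
  F: (3/25) * 2 = 6/25
  A: (20/25) * 1 = 20/25
  D: (2/25) * 3 = 6/25
Sum = (6 + 20 + 6)/25 = 32/25

L = 32/25 = 1.2800 bits/symbol


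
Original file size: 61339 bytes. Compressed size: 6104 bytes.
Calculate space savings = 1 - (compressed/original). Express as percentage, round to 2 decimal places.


ratio = compressed/original = 6104/61339 = 0.099513
savings = 1 - ratio = 1 - 0.099513 = 0.900487
as a percentage: 0.900487 * 100 = 90.05%

Space savings = 1 - 6104/61339 = 90.05%


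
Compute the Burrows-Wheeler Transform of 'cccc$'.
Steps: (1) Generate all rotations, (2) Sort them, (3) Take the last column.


Rotations (sorted):
  0: $cccc -> last char: c
  1: c$ccc -> last char: c
  2: cc$cc -> last char: c
  3: ccc$c -> last char: c
  4: cccc$ -> last char: $


BWT = cccc$


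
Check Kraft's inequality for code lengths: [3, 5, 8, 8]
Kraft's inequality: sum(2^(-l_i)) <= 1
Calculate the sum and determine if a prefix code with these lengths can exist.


Sum = 2^(-3) + 2^(-5) + 2^(-8) + 2^(-8)
    = 0.125 + 0.03125 + 0.00390625 + 0.00390625
    = 42/256 = 0.1640625
Since 0.1640625 <= 1, Kraft's inequality IS satisfied.
A prefix code with these lengths CAN exist.

Kraft sum = 0.1640625. Satisfied.


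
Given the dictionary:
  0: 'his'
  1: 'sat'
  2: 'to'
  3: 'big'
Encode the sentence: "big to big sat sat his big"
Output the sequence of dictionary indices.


Look up each word in the dictionary:
  'big' -> 3
  'to' -> 2
  'big' -> 3
  'sat' -> 1
  'sat' -> 1
  'his' -> 0
  'big' -> 3

Encoded: [3, 2, 3, 1, 1, 0, 3]


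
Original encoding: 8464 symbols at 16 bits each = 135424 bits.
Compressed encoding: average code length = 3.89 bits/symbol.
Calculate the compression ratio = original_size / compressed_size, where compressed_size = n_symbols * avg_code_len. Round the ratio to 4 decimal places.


original_size = n_symbols * orig_bits = 8464 * 16 = 135424 bits
compressed_size = n_symbols * avg_code_len = 8464 * 3.89 = 32924.96 bits
ratio = original_size / compressed_size = 135424 / 32924.96 = 4.1131

Compression ratio = 4.1131


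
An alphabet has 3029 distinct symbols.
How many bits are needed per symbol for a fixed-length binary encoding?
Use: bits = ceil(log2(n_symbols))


log2(3029) = 11.5646
Bracket: 2^11 = 2048 < 3029 <= 2^12 = 4096
So ceil(log2(3029)) = 12

bits = ceil(log2(3029)) = ceil(11.5646) = 12 bits


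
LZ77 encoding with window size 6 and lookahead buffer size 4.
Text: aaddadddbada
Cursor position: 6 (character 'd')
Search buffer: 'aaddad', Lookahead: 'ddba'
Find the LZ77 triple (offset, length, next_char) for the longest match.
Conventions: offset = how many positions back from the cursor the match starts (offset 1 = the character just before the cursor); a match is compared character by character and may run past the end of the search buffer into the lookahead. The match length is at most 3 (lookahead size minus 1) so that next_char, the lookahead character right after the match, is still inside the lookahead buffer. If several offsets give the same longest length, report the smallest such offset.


Try each offset into the search buffer:
  offset=1 (pos 5, char 'd'): match length 2
  offset=2 (pos 4, char 'a'): match length 0
  offset=3 (pos 3, char 'd'): match length 1
  offset=4 (pos 2, char 'd'): match length 2
  offset=5 (pos 1, char 'a'): match length 0
  offset=6 (pos 0, char 'a'): match length 0
Longest match has length 2, found at offsets 1, 4; take the smallest, offset 1.
next_char = character at position 6 + 2 = 8 -> 'b'

Best match: offset=1, length=2 (matching 'dd' starting at position 5)
LZ77 triple: (1, 2, 'b')


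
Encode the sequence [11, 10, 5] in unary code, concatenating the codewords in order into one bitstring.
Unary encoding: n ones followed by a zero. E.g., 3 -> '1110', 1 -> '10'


Encode each number as n ones followed by a terminating 0:
  11 -> 111111111110 (12 bits)
  10 -> 11111111110 (11 bits)
  5 -> 111110 (6 bits)
Total length = 12 + 11 + 6 = 29 bits.

Unary([11, 10, 5]) = 11111111111011111111110111110 (29 bits)


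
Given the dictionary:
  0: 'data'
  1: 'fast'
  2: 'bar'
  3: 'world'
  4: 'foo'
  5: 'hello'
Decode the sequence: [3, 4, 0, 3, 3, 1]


Look up each index in the dictionary:
  3 -> 'world'
  4 -> 'foo'
  0 -> 'data'
  3 -> 'world'
  3 -> 'world'
  1 -> 'fast'

Decoded: "world foo data world world fast"


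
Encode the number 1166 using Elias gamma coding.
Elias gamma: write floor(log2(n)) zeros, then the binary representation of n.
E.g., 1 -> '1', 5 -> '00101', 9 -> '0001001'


num_bits = floor(log2(1166)) + 1 = 11
leading_zeros = num_bits - 1 = 10
binary(1166) = 10010001110

Elias gamma(1166) = '0000000000' + '10010001110' = 000000000010010001110 (21 bits)


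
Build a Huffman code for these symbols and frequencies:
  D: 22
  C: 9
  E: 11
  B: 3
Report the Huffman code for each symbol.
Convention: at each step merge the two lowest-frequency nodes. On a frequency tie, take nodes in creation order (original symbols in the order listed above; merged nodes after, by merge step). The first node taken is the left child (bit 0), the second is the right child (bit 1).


Huffman tree construction:
Step 1: Merge B(3) + C(9) = 12
Step 2: Merge E(11) + (B+C)(12) = 23
Step 3: Merge D(22) + (E+(B+C))(23) = 45
Read each symbol's code off the tree from the root (left child = 0, right child = 1).

Codes:
  D: 0 (length 1)
  C: 111 (length 3)
  E: 10 (length 2)
  B: 110 (length 3)
Average code length: 80/45 = 1.7778 bits/symbol


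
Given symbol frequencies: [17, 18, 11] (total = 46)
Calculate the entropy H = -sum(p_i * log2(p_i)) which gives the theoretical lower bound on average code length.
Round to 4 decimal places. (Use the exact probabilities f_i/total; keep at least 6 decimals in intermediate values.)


Per-symbol terms -p_i * log2(p_i) with p_i = f_i/46:
  p = 17/46 = 0.369565: log2(p) = -1.436099, -p*log2(p) = 0.530732
  p = 18/46 = 0.391304: log2(p) = -1.353637, -p*log2(p) = 0.529684
  p = 11/46 = 0.239130: log2(p) = -2.064130, -p*log2(p) = 0.493596
H = 0.530732 + 0.529684 + 0.493596 = 1.554012

H = 1.554 bits/symbol


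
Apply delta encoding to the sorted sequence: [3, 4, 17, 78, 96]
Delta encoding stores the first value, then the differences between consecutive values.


First value: 3
Deltas:
  4 - 3 = 1
  17 - 4 = 13
  78 - 17 = 61
  96 - 78 = 18


Delta encoded: [3, 1, 13, 61, 18]


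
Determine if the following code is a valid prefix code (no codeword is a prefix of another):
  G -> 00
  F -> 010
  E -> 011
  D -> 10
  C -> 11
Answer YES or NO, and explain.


Checking each pair (does one codeword prefix another?):
  G='00' vs F='010': no prefix
  G='00' vs E='011': no prefix
  G='00' vs D='10': no prefix
  G='00' vs C='11': no prefix
  F='010' vs G='00': no prefix
  F='010' vs E='011': no prefix
  F='010' vs D='10': no prefix
  F='010' vs C='11': no prefix
  E='011' vs G='00': no prefix
  E='011' vs F='010': no prefix
  E='011' vs D='10': no prefix
  E='011' vs C='11': no prefix
  D='10' vs G='00': no prefix
  D='10' vs F='010': no prefix
  D='10' vs E='011': no prefix
  D='10' vs C='11': no prefix
  C='11' vs G='00': no prefix
  C='11' vs F='010': no prefix
  C='11' vs E='011': no prefix
  C='11' vs D='10': no prefix
No violation found over all pairs.

YES -- this is a valid prefix code. No codeword is a prefix of any other codeword.


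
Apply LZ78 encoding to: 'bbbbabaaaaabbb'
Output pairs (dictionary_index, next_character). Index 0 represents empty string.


LZ78 encoding steps:
Dictionary: {0: ''}
Step 1: w='' (idx 0), next='b' -> output (0, 'b'), add 'b' as idx 1
Step 2: w='b' (idx 1), next='b' -> output (1, 'b'), add 'bb' as idx 2
Step 3: w='b' (idx 1), next='a' -> output (1, 'a'), add 'ba' as idx 3
Step 4: w='ba' (idx 3), next='a' -> output (3, 'a'), add 'baa' as idx 4
Step 5: w='' (idx 0), next='a' -> output (0, 'a'), add 'a' as idx 5
Step 6: w='a' (idx 5), next='a' -> output (5, 'a'), add 'aa' as idx 6
Step 7: w='bb' (idx 2), next='b' -> output (2, 'b'), add 'bbb' as idx 7


Encoded: [(0, 'b'), (1, 'b'), (1, 'a'), (3, 'a'), (0, 'a'), (5, 'a'), (2, 'b')]


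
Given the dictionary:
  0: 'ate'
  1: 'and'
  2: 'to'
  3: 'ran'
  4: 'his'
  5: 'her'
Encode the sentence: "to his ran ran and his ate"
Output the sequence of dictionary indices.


Look up each word in the dictionary:
  'to' -> 2
  'his' -> 4
  'ran' -> 3
  'ran' -> 3
  'and' -> 1
  'his' -> 4
  'ate' -> 0

Encoded: [2, 4, 3, 3, 1, 4, 0]


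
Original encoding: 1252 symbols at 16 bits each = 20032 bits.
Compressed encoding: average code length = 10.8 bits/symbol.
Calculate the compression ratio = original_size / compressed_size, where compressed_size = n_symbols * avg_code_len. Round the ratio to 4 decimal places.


original_size = n_symbols * orig_bits = 1252 * 16 = 20032 bits
compressed_size = n_symbols * avg_code_len = 1252 * 10.8 = 13521.6 bits
ratio = original_size / compressed_size = 20032 / 13521.6 = 1.4815

Compression ratio = 1.4815


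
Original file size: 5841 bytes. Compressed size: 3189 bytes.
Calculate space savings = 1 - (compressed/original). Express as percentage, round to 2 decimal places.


ratio = compressed/original = 3189/5841 = 0.545968
savings = 1 - ratio = 1 - 0.545968 = 0.454032
as a percentage: 0.454032 * 100 = 45.4%

Space savings = 1 - 3189/5841 = 45.4%


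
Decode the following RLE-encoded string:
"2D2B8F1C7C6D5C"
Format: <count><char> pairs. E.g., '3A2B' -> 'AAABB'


Expanding each <count><char> pair:
  2D -> 'DD'
  2B -> 'BB'
  8F -> 'FFFFFFFF'
  1C -> 'C'
  7C -> 'CCCCCCC'
  6D -> 'DDDDDD'
  5C -> 'CCCCC'

Decoded = DDBBFFFFFFFFCCCCCCCCDDDDDDCCCCC


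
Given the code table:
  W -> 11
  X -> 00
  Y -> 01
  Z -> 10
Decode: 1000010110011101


Decoding:
10 -> Z
00 -> X
01 -> Y
01 -> Y
10 -> Z
01 -> Y
11 -> W
01 -> Y


Result: ZXYYZYWY


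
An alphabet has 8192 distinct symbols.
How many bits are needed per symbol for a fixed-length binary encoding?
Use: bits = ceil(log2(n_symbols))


log2(8192) = 13.0
Bracket: 2^12 = 4096 < 8192 <= 2^13 = 8192
So ceil(log2(8192)) = 13

bits = ceil(log2(8192)) = ceil(13.0) = 13 bits


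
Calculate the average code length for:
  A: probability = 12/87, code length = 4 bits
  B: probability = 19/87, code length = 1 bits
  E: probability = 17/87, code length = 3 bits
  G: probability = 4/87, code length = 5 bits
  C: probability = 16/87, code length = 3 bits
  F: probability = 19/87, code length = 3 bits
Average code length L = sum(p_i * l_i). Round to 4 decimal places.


Weighted contributions p_i * l_i:
  A: (12/87) * 4 = 48/87
  B: (19/87) * 1 = 19/87
  E: (17/87) * 3 = 51/87
  G: (4/87) * 5 = 20/87
  C: (16/87) * 3 = 48/87
  F: (19/87) * 3 = 57/87
Sum = (48 + 19 + 51 + 20 + 48 + 57)/87 = 243/87

L = 243/87 = 2.7931 bits/symbol


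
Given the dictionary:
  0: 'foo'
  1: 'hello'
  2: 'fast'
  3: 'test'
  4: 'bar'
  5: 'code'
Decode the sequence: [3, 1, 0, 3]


Look up each index in the dictionary:
  3 -> 'test'
  1 -> 'hello'
  0 -> 'foo'
  3 -> 'test'

Decoded: "test hello foo test"


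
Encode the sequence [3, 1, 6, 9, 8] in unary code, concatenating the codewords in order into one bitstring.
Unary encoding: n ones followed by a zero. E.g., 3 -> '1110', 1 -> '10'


Encode each number as n ones followed by a terminating 0:
  3 -> 1110 (4 bits)
  1 -> 10 (2 bits)
  6 -> 1111110 (7 bits)
  9 -> 1111111110 (10 bits)
  8 -> 111111110 (9 bits)
Total length = 4 + 2 + 7 + 10 + 9 = 32 bits.

Unary([3, 1, 6, 9, 8]) = 11101011111101111111110111111110 (32 bits)


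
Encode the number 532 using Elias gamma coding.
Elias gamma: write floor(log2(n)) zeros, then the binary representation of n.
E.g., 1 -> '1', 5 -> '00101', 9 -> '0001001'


num_bits = floor(log2(532)) + 1 = 10
leading_zeros = num_bits - 1 = 9
binary(532) = 1000010100

Elias gamma(532) = '000000000' + '1000010100' = 0000000001000010100 (19 bits)


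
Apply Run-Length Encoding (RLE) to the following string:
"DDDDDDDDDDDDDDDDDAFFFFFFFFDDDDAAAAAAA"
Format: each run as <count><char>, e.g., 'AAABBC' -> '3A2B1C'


Scanning runs left to right:
  i=0: run of 'D' x 17 -> '17D'
  i=17: run of 'A' x 1 -> '1A'
  i=18: run of 'F' x 8 -> '8F'
  i=26: run of 'D' x 4 -> '4D'
  i=30: run of 'A' x 7 -> '7A'

RLE = 17D1A8F4D7A


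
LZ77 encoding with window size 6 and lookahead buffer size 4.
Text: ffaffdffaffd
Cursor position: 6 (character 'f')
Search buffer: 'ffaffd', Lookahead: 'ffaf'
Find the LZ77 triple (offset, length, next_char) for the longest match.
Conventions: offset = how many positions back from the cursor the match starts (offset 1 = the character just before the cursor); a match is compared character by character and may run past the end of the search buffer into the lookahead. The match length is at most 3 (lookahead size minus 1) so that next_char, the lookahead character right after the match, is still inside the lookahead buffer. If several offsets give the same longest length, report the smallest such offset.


Try each offset into the search buffer:
  offset=1 (pos 5, char 'd'): match length 0
  offset=2 (pos 4, char 'f'): match length 1
  offset=3 (pos 3, char 'f'): match length 2
  offset=4 (pos 2, char 'a'): match length 0
  offset=5 (pos 1, char 'f'): match length 1
  offset=6 (pos 0, char 'f'): match length 3
Longest match has length 3 at offset 6.
next_char = character at position 6 + 3 = 9 -> 'f'

Best match: offset=6, length=3 (matching 'ffa' starting at position 0)
LZ77 triple: (6, 3, 'f')


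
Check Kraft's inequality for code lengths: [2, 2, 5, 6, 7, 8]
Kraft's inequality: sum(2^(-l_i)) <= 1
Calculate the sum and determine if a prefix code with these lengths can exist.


Sum = 2^(-2) + 2^(-2) + 2^(-5) + 2^(-6) + 2^(-7) + 2^(-8)
    = 0.25 + 0.25 + 0.03125 + 0.015625 + 0.0078125 + 0.00390625
    = 143/256 = 0.55859375
Since 0.55859375 <= 1, Kraft's inequality IS satisfied.
A prefix code with these lengths CAN exist.

Kraft sum = 0.55859375. Satisfied.


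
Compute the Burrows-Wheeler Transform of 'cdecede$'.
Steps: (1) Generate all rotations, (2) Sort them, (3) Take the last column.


Rotations (sorted):
  0: $cdecede -> last char: e
  1: cdecede$ -> last char: $
  2: cede$cde -> last char: e
  3: de$cdece -> last char: e
  4: decede$c -> last char: c
  5: e$cdeced -> last char: d
  6: ecede$cd -> last char: d
  7: ede$cdec -> last char: c


BWT = e$eecddc


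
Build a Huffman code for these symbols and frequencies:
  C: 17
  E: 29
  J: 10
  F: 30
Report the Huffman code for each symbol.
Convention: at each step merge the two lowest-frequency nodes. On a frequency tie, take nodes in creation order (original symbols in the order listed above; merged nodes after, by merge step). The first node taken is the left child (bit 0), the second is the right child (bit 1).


Huffman tree construction:
Step 1: Merge J(10) + C(17) = 27
Step 2: Merge (J+C)(27) + E(29) = 56
Step 3: Merge F(30) + ((J+C)+E)(56) = 86
Read each symbol's code off the tree from the root (left child = 0, right child = 1).

Codes:
  C: 101 (length 3)
  E: 11 (length 2)
  J: 100 (length 3)
  F: 0 (length 1)
Average code length: 169/86 = 1.9651 bits/symbol


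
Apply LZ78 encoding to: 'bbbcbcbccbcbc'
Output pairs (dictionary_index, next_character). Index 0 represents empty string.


LZ78 encoding steps:
Dictionary: {0: ''}
Step 1: w='' (idx 0), next='b' -> output (0, 'b'), add 'b' as idx 1
Step 2: w='b' (idx 1), next='b' -> output (1, 'b'), add 'bb' as idx 2
Step 3: w='' (idx 0), next='c' -> output (0, 'c'), add 'c' as idx 3
Step 4: w='b' (idx 1), next='c' -> output (1, 'c'), add 'bc' as idx 4
Step 5: w='bc' (idx 4), next='c' -> output (4, 'c'), add 'bcc' as idx 5
Step 6: w='bc' (idx 4), next='b' -> output (4, 'b'), add 'bcb' as idx 6
Step 7: w='c' (idx 3), end of input -> output (3, '')


Encoded: [(0, 'b'), (1, 'b'), (0, 'c'), (1, 'c'), (4, 'c'), (4, 'b'), (3, '')]


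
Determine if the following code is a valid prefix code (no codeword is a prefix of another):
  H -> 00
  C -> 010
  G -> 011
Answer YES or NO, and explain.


Checking each pair (does one codeword prefix another?):
  H='00' vs C='010': no prefix
  H='00' vs G='011': no prefix
  C='010' vs H='00': no prefix
  C='010' vs G='011': no prefix
  G='011' vs H='00': no prefix
  G='011' vs C='010': no prefix
No violation found over all pairs.

YES -- this is a valid prefix code. No codeword is a prefix of any other codeword.


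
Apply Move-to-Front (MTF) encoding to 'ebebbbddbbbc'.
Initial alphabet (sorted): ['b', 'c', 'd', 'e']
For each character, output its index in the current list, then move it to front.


MTF encoding:
'e': index 3 in ['b', 'c', 'd', 'e'] -> ['e', 'b', 'c', 'd']
'b': index 1 in ['e', 'b', 'c', 'd'] -> ['b', 'e', 'c', 'd']
'e': index 1 in ['b', 'e', 'c', 'd'] -> ['e', 'b', 'c', 'd']
'b': index 1 in ['e', 'b', 'c', 'd'] -> ['b', 'e', 'c', 'd']
'b': index 0 in ['b', 'e', 'c', 'd'] -> ['b', 'e', 'c', 'd']
'b': index 0 in ['b', 'e', 'c', 'd'] -> ['b', 'e', 'c', 'd']
'd': index 3 in ['b', 'e', 'c', 'd'] -> ['d', 'b', 'e', 'c']
'd': index 0 in ['d', 'b', 'e', 'c'] -> ['d', 'b', 'e', 'c']
'b': index 1 in ['d', 'b', 'e', 'c'] -> ['b', 'd', 'e', 'c']
'b': index 0 in ['b', 'd', 'e', 'c'] -> ['b', 'd', 'e', 'c']
'b': index 0 in ['b', 'd', 'e', 'c'] -> ['b', 'd', 'e', 'c']
'c': index 3 in ['b', 'd', 'e', 'c'] -> ['c', 'b', 'd', 'e']


Output: [3, 1, 1, 1, 0, 0, 3, 0, 1, 0, 0, 3]


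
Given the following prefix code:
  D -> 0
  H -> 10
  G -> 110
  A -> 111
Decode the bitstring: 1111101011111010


Decoding step by step:
Bits 111 -> A
Bits 110 -> G
Bits 10 -> H
Bits 111 -> A
Bits 110 -> G
Bits 10 -> H


Decoded message: AGHAGH


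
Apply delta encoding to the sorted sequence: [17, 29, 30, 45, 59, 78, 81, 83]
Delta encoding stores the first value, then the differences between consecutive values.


First value: 17
Deltas:
  29 - 17 = 12
  30 - 29 = 1
  45 - 30 = 15
  59 - 45 = 14
  78 - 59 = 19
  81 - 78 = 3
  83 - 81 = 2


Delta encoded: [17, 12, 1, 15, 14, 19, 3, 2]


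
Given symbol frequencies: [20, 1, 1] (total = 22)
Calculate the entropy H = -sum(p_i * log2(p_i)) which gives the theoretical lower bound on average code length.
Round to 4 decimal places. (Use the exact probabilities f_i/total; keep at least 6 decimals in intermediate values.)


Per-symbol terms -p_i * log2(p_i) with p_i = f_i/22:
  p = 20/22 = 0.909091: log2(p) = -0.137504, -p*log2(p) = 0.125003
  p = 1/22 = 0.045455: log2(p) = -4.459432, -p*log2(p) = 0.202701
  p = 1/22 = 0.045455: log2(p) = -4.459432, -p*log2(p) = 0.202701
H = 0.125003 + 0.202701 + 0.202701 = 0.530405

H = 0.5304 bits/symbol


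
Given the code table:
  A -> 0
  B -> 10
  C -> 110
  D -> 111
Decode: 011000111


Decoding:
0 -> A
110 -> C
0 -> A
0 -> A
111 -> D


Result: ACAAD


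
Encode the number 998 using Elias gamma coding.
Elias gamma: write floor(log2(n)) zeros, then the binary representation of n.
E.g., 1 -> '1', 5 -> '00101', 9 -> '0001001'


num_bits = floor(log2(998)) + 1 = 10
leading_zeros = num_bits - 1 = 9
binary(998) = 1111100110

Elias gamma(998) = '000000000' + '1111100110' = 0000000001111100110 (19 bits)


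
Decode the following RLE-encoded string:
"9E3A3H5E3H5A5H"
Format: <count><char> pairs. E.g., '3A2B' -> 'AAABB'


Expanding each <count><char> pair:
  9E -> 'EEEEEEEEE'
  3A -> 'AAA'
  3H -> 'HHH'
  5E -> 'EEEEE'
  3H -> 'HHH'
  5A -> 'AAAAA'
  5H -> 'HHHHH'

Decoded = EEEEEEEEEAAAHHHEEEEEHHHAAAAAHHHHH


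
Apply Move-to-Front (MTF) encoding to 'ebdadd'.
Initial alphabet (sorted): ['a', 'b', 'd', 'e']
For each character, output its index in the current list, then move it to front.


MTF encoding:
'e': index 3 in ['a', 'b', 'd', 'e'] -> ['e', 'a', 'b', 'd']
'b': index 2 in ['e', 'a', 'b', 'd'] -> ['b', 'e', 'a', 'd']
'd': index 3 in ['b', 'e', 'a', 'd'] -> ['d', 'b', 'e', 'a']
'a': index 3 in ['d', 'b', 'e', 'a'] -> ['a', 'd', 'b', 'e']
'd': index 1 in ['a', 'd', 'b', 'e'] -> ['d', 'a', 'b', 'e']
'd': index 0 in ['d', 'a', 'b', 'e'] -> ['d', 'a', 'b', 'e']


Output: [3, 2, 3, 3, 1, 0]
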